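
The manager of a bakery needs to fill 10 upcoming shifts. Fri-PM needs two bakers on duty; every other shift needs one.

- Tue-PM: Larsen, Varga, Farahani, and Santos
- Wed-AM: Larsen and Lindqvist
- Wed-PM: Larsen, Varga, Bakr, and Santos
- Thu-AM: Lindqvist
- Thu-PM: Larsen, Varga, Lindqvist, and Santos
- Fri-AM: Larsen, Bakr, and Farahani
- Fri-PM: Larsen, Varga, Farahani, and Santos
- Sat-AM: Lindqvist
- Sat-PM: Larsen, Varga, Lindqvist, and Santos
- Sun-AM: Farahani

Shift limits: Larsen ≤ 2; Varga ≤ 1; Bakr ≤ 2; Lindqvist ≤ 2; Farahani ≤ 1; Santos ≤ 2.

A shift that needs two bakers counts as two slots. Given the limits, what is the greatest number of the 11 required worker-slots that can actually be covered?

10

Total capacity across all bakers is 2+1+2+2+1+2 = 10, and 11 slots are needed, so at most 10 can be filled.
An assignment achieving 10: Tue-PM→Larsen, Wed-AM→Larsen, Wed-PM→Bakr, Thu-AM→Lindqvist, Thu-PM→Varga, Fri-AM→Bakr, Fri-PM→Santos, Sat-AM→Lindqvist, Sat-PM→Santos, Sun-AM→Farahani.
Loads: Larsen 2/2, Varga 1/1, Bakr 2/2, Lindqvist 2/2, Farahani 1/1, Santos 2/2.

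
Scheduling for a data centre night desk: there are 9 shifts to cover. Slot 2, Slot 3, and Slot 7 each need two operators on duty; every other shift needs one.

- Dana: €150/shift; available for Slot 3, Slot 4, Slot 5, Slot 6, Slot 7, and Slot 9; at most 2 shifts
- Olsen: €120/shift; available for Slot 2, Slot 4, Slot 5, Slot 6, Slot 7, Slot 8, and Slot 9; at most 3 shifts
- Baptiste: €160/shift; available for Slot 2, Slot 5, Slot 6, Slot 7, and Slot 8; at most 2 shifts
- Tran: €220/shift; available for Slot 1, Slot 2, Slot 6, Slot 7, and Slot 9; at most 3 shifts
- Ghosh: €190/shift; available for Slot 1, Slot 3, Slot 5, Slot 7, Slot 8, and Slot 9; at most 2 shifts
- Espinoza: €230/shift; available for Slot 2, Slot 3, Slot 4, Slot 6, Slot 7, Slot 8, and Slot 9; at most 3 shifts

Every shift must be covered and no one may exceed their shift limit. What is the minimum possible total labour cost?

€2020

Picking the cheapest available operator for each shift independently would cost €1680, but that ignores the shift limits.
An optimal schedule: Slot 1→Tran, Slot 2→Baptiste+Tran, Slot 3→Dana+Ghosh, Slot 4→Dana, Slot 5→Olsen, Slot 6→Olsen, Slot 7→Baptiste+Ghosh, Slot 8→Olsen, Slot 9→Tran.
Total: 220 + 160 + 220 + 150 + 190 + 150 + 120 + 120 + 160 + 190 + 120 + 220 = €2020.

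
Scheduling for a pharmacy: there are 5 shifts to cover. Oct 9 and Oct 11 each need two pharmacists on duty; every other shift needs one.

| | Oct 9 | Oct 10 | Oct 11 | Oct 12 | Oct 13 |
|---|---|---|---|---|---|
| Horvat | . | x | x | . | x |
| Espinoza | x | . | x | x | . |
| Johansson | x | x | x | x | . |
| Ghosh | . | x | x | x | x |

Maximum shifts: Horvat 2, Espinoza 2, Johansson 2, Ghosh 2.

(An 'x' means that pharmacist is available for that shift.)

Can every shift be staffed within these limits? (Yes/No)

Yes

Oct 9 can only be covered by Espinoza and Johansson, so that assignment is forced.
One valid schedule: Oct 9→Espinoza+Johansson, Oct 10→Horvat, Oct 11→Johansson+Ghosh, Oct 12→Espinoza, Oct 13→Horvat.
Loads: Horvat 2/2, Espinoza 2/2, Johansson 2/2, Ghosh 1/2 — all within limits.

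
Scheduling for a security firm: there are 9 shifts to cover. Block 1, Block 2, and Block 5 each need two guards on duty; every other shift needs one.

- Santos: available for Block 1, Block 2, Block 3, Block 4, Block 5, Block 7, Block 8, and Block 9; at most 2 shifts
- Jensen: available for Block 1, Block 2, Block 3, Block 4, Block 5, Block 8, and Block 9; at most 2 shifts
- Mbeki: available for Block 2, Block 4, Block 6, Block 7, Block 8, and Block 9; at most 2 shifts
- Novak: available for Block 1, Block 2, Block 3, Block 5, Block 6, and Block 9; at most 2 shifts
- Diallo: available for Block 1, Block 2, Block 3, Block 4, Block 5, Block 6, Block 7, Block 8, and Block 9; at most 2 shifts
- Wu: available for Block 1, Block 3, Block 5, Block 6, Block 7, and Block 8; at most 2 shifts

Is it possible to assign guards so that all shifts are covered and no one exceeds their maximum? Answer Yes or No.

One valid schedule: Block 1→Novak+Wu, Block 2→Novak+Diallo, Block 3→Jensen, Block 4→Santos, Block 5→Diallo+Wu, Block 6→Mbeki, Block 7→Santos, Block 8→Jensen, Block 9→Mbeki.
Loads: Santos 2/2, Jensen 2/2, Mbeki 2/2, Novak 2/2, Diallo 2/2, Wu 2/2 — all within limits.

Yes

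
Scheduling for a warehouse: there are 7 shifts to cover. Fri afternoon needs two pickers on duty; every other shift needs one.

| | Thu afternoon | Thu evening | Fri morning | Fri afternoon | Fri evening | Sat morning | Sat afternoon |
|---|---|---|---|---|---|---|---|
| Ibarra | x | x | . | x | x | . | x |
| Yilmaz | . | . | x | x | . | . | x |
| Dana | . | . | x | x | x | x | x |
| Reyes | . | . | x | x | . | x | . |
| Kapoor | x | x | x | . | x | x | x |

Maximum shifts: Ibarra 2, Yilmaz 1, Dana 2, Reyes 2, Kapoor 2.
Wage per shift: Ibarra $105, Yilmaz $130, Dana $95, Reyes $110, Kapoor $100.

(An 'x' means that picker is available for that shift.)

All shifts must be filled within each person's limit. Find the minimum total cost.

Picking the cheapest available picker for each shift independently would cost $780, but that ignores the shift limits.
An optimal schedule: Thu afternoon→Kapoor, Thu evening→Kapoor, Fri morning→Reyes, Fri afternoon→Ibarra+Reyes, Fri evening→Dana, Sat morning→Dana, Sat afternoon→Ibarra.
Total: 100 + 100 + 110 + 105 + 110 + 95 + 95 + 105 = $820.

$820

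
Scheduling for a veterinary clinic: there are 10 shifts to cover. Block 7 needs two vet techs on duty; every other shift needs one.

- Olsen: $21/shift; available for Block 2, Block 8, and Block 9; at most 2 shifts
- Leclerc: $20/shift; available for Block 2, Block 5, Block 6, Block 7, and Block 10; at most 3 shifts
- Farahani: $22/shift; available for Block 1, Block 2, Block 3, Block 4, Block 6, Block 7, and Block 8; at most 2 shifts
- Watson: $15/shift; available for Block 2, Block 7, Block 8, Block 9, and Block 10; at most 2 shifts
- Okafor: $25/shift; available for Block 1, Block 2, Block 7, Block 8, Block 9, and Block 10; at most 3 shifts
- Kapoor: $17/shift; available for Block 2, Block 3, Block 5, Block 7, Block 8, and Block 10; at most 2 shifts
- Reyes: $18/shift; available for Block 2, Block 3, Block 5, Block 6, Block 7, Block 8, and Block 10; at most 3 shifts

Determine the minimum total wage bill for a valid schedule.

Block 4 can only be covered by Farahani, so that assignment is forced.
Picking the cheapest available vet tech for each shift independently would cost $188, but that ignores the shift limits.
An optimal schedule: Block 1→Farahani, Block 2→Leclerc, Block 3→Kapoor, Block 4→Farahani, Block 5→Kapoor, Block 6→Reyes, Block 7→Reyes+Leclerc, Block 8→Reyes, Block 9→Watson, Block 10→Watson.
Total: 22 + 20 + 17 + 22 + 17 + 18 + 18 + 20 + 18 + 15 + 15 = $202.

$202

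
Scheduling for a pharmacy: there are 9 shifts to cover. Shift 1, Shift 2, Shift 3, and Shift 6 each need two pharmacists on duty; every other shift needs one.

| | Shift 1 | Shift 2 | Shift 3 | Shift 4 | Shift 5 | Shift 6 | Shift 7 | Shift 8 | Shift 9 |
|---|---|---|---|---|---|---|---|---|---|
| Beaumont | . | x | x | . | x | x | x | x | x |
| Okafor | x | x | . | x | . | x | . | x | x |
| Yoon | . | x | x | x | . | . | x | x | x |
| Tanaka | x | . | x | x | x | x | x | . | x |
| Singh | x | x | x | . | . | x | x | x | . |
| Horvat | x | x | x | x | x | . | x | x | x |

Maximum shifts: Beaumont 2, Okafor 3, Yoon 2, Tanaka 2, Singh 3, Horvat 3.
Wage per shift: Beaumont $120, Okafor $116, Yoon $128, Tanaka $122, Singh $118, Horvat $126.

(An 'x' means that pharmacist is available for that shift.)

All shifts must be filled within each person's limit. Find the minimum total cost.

Picking the cheapest available pharmacist for each shift independently would cost $1526, but that ignores the shift limits.
An optimal schedule: Shift 1→Singh+Horvat, Shift 2→Beaumont+Horvat, Shift 3→Tanaka+Horvat, Shift 4→Okafor, Shift 5→Beaumont, Shift 6→Singh+Tanaka, Shift 7→Singh, Shift 8→Okafor, Shift 9→Okafor.
Total: 118 + 126 + 120 + 126 + 122 + 126 + 116 + 120 + 118 + 122 + 118 + 116 + 116 = $1564.

$1564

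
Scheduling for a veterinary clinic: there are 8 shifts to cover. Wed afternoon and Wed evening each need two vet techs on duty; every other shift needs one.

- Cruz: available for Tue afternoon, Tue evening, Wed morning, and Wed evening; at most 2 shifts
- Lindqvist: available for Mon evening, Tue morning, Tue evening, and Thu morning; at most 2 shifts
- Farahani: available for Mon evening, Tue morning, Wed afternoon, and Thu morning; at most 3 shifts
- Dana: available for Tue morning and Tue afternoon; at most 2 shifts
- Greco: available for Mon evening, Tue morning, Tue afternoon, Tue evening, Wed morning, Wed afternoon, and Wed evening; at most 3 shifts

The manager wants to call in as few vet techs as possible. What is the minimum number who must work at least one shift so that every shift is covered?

10 slots to fill and no one can take more than 3, so at least ⌈10/3⌉ = 4 vet techs are needed.
Cruz, Lindqvist, Farahani, and Greco alone can cover everything: Mon evening→Farahani, Tue morning→Farahani, Tue afternoon→Cruz, Tue evening→Lindqvist, Wed morning→Greco, Wed afternoon→Farahani+Greco, Wed evening→Cruz+Greco, Thu morning→Lindqvist.

4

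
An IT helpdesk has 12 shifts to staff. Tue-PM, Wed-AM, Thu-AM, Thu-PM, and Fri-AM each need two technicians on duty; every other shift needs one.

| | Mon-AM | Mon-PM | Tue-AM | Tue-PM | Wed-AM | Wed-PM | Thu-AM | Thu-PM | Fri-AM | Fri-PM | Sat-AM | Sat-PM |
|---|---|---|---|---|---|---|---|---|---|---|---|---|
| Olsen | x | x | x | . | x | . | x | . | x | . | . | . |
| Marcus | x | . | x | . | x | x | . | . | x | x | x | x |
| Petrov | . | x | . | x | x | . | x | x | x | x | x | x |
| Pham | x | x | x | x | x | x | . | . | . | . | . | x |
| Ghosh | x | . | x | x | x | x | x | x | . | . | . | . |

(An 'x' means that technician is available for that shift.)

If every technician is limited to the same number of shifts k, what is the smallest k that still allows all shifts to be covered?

With 5 technicians and 17 worker-slots to fill, someone must work at least ⌈17/5⌉ = 4 shifts, so k ≥ 4.
k = 4 works: Mon-AM→Olsen, Mon-PM→Olsen, Tue-AM→Pham, Tue-PM→Petrov+Pham, Wed-AM→Pham+Ghosh, Wed-PM→Marcus, Thu-AM→Olsen+Petrov, Thu-PM→Petrov+Ghosh, Fri-AM→Olsen+Marcus, Fri-PM→Marcus, Sat-AM→Marcus, Sat-PM→Petrov.
Loads: Olsen 4, Marcus 4, Petrov 4, Pham 3, Ghosh 2 — all ≤ 4.

4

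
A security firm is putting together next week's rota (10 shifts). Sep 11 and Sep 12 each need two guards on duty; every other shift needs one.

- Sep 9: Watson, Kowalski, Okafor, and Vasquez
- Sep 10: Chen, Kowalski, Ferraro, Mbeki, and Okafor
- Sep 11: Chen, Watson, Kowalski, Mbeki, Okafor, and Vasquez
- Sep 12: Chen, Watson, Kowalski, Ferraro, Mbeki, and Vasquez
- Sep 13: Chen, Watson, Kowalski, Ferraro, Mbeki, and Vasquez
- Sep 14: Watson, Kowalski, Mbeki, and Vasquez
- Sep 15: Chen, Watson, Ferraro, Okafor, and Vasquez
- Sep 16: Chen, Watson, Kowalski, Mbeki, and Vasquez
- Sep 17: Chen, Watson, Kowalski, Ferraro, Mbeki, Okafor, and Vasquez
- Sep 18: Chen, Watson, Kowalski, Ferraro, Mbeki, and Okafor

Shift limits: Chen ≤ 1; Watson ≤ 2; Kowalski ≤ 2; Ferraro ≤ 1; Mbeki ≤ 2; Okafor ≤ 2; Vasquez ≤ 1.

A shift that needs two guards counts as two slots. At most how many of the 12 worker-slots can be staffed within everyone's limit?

11

Total capacity across all guards is 1+2+2+1+2+2+1 = 11, and 12 slots are needed, so at most 11 can be filled.
An assignment achieving 11: Sep 9→Watson, Sep 10→Chen, Sep 11→Kowalski+Mbeki, Sep 12→Mbeki+Vasquez, Sep 14→Watson, Sep 15→Ferraro, Sep 16→Kowalski, Sep 17→Okafor, Sep 18→Okafor.
Loads: Chen 1/1, Watson 2/2, Kowalski 2/2, Ferraro 1/1, Mbeki 2/2, Okafor 2/2, Vasquez 1/1.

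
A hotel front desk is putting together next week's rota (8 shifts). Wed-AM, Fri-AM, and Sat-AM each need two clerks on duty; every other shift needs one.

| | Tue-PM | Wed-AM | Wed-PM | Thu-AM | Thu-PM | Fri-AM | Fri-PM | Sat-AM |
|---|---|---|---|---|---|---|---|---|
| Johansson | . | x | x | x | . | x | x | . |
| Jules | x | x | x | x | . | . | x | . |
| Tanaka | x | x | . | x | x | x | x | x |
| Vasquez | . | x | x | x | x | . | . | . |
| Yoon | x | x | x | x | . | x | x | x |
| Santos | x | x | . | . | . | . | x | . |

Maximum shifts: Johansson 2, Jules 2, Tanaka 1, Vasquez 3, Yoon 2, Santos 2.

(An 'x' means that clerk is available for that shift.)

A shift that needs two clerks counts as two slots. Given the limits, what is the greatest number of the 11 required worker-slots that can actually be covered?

Total capacity across all clerks is 2+2+1+3+2+2 = 12, and 11 slots are needed, so at most 11 can be filled.
An assignment achieving 11: Tue-PM→Jules, Wed-AM→Vasquez+Santos, Wed-PM→Johansson, Thu-AM→Jules, Thu-PM→Vasquez, Fri-AM→Johansson+Yoon, Fri-PM→Santos, Sat-AM→Tanaka+Yoon.
Loads: Johansson 2/2, Jules 2/2, Tanaka 1/1, Vasquez 2/3, Yoon 2/2, Santos 2/2.

11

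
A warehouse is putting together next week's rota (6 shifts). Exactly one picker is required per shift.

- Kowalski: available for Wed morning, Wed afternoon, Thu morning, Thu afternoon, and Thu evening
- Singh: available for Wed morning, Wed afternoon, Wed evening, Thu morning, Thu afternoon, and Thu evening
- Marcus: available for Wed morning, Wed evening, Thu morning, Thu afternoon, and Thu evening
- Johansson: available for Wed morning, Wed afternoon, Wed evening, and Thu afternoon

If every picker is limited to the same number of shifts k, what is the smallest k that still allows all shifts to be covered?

2

With 4 pickers and 6 worker-slots to fill, someone must work at least ⌈6/4⌉ = 2 shifts, so k ≥ 2.
k = 2 works: Wed morning→Marcus, Wed afternoon→Kowalski, Wed evening→Singh, Thu morning→Kowalski, Thu afternoon→Marcus, Thu evening→Singh.
Loads: Kowalski 2, Singh 2, Marcus 2, Johansson 0 — all ≤ 2.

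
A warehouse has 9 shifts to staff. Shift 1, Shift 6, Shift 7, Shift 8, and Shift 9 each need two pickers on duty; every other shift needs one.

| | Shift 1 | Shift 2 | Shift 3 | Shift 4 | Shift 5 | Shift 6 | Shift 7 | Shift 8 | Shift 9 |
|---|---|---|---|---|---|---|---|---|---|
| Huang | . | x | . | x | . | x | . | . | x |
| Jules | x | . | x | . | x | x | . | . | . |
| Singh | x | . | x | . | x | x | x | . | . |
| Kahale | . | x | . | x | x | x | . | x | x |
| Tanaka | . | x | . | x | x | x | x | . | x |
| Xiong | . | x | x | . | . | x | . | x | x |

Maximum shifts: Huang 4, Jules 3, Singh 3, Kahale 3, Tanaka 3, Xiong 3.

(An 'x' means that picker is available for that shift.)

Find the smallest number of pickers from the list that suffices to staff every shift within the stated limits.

14 slots to fill and no one can take more than 4, so at least ⌈14/4⌉ = 4 pickers are needed.
Any 4 pickers together have capacity at most 4+3+3+3 = 13 < 14 slots, so 4 can never suffice.
Jules, Singh, Kahale, Tanaka, and Xiong alone can cover everything: Shift 1→Jules+Singh, Shift 2→Kahale, Shift 3→Jules, Shift 4→Kahale, Shift 5→Jules, Shift 6→Singh+Tanaka, Shift 7→Singh+Tanaka, Shift 8→Kahale+Xiong, Shift 9→Tanaka+Xiong.

5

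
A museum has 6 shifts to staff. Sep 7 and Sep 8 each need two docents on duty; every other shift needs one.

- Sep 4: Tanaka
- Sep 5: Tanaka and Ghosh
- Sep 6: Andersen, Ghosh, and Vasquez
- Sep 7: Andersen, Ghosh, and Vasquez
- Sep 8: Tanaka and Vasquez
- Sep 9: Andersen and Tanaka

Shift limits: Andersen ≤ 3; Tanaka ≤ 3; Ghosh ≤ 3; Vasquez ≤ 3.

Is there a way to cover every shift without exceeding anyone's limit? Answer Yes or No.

Yes

Sep 4 can only be covered by Tanaka, so that assignment is forced.
Sep 8 can only be covered by Tanaka and Vasquez, so that assignment is forced.
One valid schedule: Sep 4→Tanaka, Sep 5→Tanaka, Sep 6→Andersen, Sep 7→Andersen+Ghosh, Sep 8→Tanaka+Vasquez, Sep 9→Andersen.
Loads: Andersen 3/3, Tanaka 3/3, Ghosh 1/3, Vasquez 1/3 — all within limits.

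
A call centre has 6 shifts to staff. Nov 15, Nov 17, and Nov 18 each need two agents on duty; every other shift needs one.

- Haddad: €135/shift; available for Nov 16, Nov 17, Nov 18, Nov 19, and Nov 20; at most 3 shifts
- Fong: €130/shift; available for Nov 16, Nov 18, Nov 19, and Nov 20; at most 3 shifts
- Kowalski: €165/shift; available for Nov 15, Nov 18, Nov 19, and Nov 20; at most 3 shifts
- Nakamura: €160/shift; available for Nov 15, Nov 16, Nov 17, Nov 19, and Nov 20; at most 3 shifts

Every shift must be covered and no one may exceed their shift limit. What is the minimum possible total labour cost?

€1280

Nov 15 can only be covered by Kowalski and Nakamura, so that assignment is forced.
Nov 17 can only be covered by Haddad and Nakamura, so that assignment is forced.
Picking the cheapest available agent for each shift independently would cost €1275, but that ignores the shift limits.
An optimal schedule: Nov 15→Kowalski+Nakamura, Nov 16→Haddad, Nov 17→Haddad+Nakamura, Nov 18→Haddad+Fong, Nov 19→Fong, Nov 20→Fong.
Total: 165 + 160 + 135 + 135 + 160 + 135 + 130 + 130 + 130 = €1280.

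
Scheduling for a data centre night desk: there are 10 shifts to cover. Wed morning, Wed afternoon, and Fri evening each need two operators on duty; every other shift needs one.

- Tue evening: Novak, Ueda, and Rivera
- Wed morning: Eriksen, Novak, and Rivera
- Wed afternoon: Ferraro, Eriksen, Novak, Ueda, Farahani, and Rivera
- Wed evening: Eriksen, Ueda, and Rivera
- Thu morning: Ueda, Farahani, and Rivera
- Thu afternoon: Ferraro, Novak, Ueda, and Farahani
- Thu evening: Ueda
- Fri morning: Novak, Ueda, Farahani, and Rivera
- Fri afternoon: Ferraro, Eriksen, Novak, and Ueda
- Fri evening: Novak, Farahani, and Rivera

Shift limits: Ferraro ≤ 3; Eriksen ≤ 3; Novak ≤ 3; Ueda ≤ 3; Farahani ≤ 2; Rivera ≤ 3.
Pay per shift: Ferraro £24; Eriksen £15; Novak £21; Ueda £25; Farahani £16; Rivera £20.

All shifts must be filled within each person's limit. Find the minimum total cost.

Thu evening can only be covered by Ueda, so that assignment is forced.
Picking the cheapest available operator for each shift independently would cost £225, but that ignores the shift limits.
An optimal schedule: Tue evening→Rivera, Wed morning→Eriksen+Rivera, Wed afternoon→Novak+Ferraro, Wed evening→Eriksen, Thu morning→Farahani, Thu afternoon→Novak, Thu evening→Ueda, Fri morning→Novak, Fri afternoon→Eriksen, Fri evening→Farahani+Rivera.
Total: 20 + 15 + 20 + 21 + 24 + 15 + 16 + 21 + 25 + 21 + 15 + 16 + 20 = £249.

£249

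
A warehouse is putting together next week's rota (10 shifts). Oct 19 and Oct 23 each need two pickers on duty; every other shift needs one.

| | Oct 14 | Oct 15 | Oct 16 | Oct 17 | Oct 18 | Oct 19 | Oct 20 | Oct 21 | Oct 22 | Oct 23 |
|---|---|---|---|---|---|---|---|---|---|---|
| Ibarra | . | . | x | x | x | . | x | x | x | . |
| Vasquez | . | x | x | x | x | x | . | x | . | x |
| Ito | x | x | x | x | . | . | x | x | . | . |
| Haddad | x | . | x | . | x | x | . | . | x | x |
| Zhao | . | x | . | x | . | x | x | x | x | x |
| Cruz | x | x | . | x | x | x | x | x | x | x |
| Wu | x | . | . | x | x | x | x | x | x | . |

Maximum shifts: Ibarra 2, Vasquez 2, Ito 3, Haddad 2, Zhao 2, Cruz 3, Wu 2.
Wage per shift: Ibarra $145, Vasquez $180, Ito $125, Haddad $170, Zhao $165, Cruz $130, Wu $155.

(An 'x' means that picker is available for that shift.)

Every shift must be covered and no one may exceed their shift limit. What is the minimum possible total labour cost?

Picking the cheapest available picker for each shift independently would cost $1590, but that ignores the shift limits.
An optimal schedule: Oct 14→Ito, Oct 15→Ito, Oct 16→Ito, Oct 17→Ibarra, Oct 18→Cruz, Oct 19→Wu+Zhao, Oct 20→Cruz, Oct 21→Wu, Oct 22→Ibarra, Oct 23→Cruz+Zhao.
Total: 125 + 125 + 125 + 145 + 130 + 155 + 165 + 130 + 155 + 145 + 130 + 165 = $1695.

$1695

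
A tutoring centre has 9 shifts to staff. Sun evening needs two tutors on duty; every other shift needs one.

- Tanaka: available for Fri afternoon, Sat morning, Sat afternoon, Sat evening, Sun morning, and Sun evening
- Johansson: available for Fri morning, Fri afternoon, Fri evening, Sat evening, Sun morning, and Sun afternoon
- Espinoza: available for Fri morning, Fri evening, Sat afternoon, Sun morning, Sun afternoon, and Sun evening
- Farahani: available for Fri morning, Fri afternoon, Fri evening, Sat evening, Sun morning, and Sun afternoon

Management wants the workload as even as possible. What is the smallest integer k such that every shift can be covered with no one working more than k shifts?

3

With 4 tutors and 10 worker-slots to fill, someone must work at least ⌈10/4⌉ = 3 shifts, so k ≥ 3.
k = 3 works: Fri morning→Johansson, Fri afternoon→Johansson, Fri evening→Johansson, Sat morning→Tanaka, Sat afternoon→Tanaka, Sat evening→Farahani, Sun morning→Espinoza, Sun afternoon→Espinoza, Sun evening→Tanaka+Espinoza.
Loads: Tanaka 3, Johansson 3, Espinoza 3, Farahani 1 — all ≤ 3.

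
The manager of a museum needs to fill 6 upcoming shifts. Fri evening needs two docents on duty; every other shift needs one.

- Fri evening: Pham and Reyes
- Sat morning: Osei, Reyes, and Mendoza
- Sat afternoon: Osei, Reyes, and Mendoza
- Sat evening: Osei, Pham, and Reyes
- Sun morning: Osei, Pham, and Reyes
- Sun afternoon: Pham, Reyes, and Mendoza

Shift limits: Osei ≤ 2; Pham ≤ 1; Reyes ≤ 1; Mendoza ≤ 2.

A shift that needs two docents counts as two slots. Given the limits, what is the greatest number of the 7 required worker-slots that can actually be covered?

6

Total capacity across all docents is 2+1+1+2 = 6, and 7 slots are needed, so at most 6 can be filled.
An assignment achieving 6: Fri evening→Pham+Reyes, Sat morning→Osei, Sat afternoon→Mendoza, Sat evening→Osei, Sun afternoon→Mendoza.
Loads: Osei 2/2, Pham 1/1, Reyes 1/1, Mendoza 2/2.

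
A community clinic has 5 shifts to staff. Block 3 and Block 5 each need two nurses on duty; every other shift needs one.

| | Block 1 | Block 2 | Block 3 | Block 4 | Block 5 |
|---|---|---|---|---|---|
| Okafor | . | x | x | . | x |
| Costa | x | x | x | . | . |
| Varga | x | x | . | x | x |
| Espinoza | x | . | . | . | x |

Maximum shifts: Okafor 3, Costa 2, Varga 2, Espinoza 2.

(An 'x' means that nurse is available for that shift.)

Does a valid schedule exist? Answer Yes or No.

Yes

Block 3 can only be covered by Okafor and Costa, so that assignment is forced.
Block 4 can only be covered by Varga, so that assignment is forced.
One valid schedule: Block 1→Costa, Block 2→Okafor, Block 3→Okafor+Costa, Block 4→Varga, Block 5→Okafor+Varga.
Loads: Okafor 3/3, Costa 2/2, Varga 2/2, Espinoza 0/2 — all within limits.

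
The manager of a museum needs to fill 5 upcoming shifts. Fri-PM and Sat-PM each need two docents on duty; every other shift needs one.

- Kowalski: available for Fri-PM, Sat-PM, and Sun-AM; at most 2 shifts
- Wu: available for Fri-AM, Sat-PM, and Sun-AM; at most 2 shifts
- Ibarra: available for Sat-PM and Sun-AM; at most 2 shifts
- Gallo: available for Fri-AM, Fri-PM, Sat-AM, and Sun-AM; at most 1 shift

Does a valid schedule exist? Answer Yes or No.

No

Total capacity is 7 and 7 slots are needed, so capacity alone doesn't rule it out.
Shifts {Fri-PM, Sat-AM} need 3 worker-slots in total, but the docents available for any of those shifts (Kowalski and Gallo) can supply at most 2 among them. So no valid schedule exists.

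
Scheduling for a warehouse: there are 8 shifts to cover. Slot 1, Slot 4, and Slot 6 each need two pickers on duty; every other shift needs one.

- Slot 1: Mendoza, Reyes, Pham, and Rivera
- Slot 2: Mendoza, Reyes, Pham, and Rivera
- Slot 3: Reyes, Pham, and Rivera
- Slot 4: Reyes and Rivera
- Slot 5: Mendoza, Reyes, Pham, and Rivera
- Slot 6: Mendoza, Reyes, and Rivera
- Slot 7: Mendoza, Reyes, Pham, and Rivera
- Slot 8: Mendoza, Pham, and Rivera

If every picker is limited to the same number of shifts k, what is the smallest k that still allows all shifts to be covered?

With 4 pickers and 11 worker-slots to fill, someone must work at least ⌈11/4⌉ = 3 shifts, so k ≥ 3.
k = 3 works: Slot 1→Pham+Rivera, Slot 2→Mendoza, Slot 3→Reyes, Slot 4→Reyes+Rivera, Slot 5→Pham, Slot 6→Mendoza+Reyes, Slot 7→Pham, Slot 8→Mendoza.
Loads: Mendoza 3, Reyes 3, Pham 3, Rivera 2 — all ≤ 3.

3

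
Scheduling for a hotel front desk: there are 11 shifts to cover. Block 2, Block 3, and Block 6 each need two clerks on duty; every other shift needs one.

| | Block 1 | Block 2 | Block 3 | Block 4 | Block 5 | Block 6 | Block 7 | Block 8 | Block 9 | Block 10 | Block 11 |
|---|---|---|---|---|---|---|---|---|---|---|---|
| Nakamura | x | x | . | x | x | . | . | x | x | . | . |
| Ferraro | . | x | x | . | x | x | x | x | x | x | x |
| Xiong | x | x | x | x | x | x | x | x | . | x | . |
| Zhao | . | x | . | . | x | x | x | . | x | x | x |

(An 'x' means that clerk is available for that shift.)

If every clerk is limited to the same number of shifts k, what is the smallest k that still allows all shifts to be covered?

With 4 clerks and 14 worker-slots to fill, someone must work at least ⌈14/4⌉ = 4 shifts, so k ≥ 4.
k = 4 works: Block 1→Nakamura, Block 2→Xiong+Zhao, Block 3→Ferraro+Xiong, Block 4→Nakamura, Block 5→Zhao, Block 6→Ferraro+Xiong, Block 7→Ferraro, Block 8→Nakamura, Block 9→Nakamura, Block 10→Xiong, Block 11→Ferraro.
Loads: Nakamura 4, Ferraro 4, Xiong 4, Zhao 2 — all ≤ 4.

4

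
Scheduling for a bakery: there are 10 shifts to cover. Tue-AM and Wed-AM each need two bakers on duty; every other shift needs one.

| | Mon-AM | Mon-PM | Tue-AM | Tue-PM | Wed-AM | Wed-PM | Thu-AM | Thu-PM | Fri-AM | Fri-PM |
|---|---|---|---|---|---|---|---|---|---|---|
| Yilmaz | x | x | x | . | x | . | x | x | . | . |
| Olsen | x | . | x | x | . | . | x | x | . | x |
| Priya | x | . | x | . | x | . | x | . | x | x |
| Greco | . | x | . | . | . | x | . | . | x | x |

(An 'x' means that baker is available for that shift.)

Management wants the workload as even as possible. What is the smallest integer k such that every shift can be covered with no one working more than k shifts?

3

With 4 bakers and 12 worker-slots to fill, someone must work at least ⌈12/4⌉ = 3 shifts, so k ≥ 3.
k = 3 works: Mon-AM→Olsen, Mon-PM→Yilmaz, Tue-AM→Olsen+Priya, Tue-PM→Olsen, Wed-AM→Yilmaz+Priya, Wed-PM→Greco, Thu-AM→Priya, Thu-PM→Yilmaz, Fri-AM→Greco, Fri-PM→Greco.
Loads: Yilmaz 3, Olsen 3, Priya 3, Greco 3 — all ≤ 3.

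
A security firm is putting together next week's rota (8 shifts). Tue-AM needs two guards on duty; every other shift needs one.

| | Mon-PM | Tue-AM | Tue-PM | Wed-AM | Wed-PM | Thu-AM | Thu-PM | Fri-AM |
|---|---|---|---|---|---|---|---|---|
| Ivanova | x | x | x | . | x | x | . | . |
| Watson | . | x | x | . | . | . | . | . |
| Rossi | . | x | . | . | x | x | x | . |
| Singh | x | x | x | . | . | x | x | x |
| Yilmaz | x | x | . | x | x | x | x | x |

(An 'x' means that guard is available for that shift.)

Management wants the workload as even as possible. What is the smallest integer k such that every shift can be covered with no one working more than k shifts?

2

With 5 guards and 9 worker-slots to fill, someone must work at least ⌈9/5⌉ = 2 shifts, so k ≥ 2.
k = 2 works: Mon-PM→Ivanova, Tue-AM→Watson+Yilmaz, Tue-PM→Ivanova, Wed-AM→Yilmaz, Wed-PM→Rossi, Thu-AM→Singh, Thu-PM→Rossi, Fri-AM→Singh.
Loads: Ivanova 2, Watson 1, Rossi 2, Singh 2, Yilmaz 2 — all ≤ 2.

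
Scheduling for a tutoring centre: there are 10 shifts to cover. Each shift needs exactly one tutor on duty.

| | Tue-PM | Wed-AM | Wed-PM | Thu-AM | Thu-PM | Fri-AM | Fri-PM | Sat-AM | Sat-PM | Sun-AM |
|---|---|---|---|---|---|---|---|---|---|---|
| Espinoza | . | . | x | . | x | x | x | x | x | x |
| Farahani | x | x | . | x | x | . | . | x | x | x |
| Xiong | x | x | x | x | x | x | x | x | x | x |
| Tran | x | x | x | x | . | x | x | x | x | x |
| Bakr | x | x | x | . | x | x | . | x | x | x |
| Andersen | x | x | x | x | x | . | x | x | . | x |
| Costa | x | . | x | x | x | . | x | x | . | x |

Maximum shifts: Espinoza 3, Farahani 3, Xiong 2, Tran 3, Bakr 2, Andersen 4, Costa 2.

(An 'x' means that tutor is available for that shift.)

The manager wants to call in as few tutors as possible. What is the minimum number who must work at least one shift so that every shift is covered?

10 slots to fill and no one can take more than 4, so at least ⌈10/4⌉ = 3 tutors are needed.
Espinoza, Farahani, and Andersen alone can cover everything: Tue-PM→Farahani, Wed-AM→Farahani, Wed-PM→Espinoza, Thu-AM→Farahani, Thu-PM→Andersen, Fri-AM→Espinoza, Fri-PM→Andersen, Sat-AM→Andersen, Sat-PM→Espinoza, Sun-AM→Andersen.

3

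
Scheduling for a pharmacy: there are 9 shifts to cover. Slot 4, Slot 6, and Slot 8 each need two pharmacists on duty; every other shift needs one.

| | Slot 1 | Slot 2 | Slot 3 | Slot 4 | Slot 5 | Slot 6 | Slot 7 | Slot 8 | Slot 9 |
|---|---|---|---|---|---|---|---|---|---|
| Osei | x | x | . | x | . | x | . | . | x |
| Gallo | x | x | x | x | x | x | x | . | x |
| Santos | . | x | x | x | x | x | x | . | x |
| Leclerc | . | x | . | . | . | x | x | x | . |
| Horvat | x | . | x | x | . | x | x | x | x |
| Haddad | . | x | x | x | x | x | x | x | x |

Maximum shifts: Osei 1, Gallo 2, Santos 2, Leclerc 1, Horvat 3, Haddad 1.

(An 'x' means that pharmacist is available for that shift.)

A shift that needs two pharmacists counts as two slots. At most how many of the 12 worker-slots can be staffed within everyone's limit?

10

Total capacity across all pharmacists is 1+2+2+1+3+1 = 10, and 12 slots are needed, so at most 10 can be filled.
An assignment achieving 10: Slot 1→Osei, Slot 2→Santos, Slot 3→Gallo, Slot 4→Santos+Horvat, Slot 5→Gallo, Slot 7→Horvat, Slot 8→Leclerc+Horvat, Slot 9→Haddad.
Loads: Osei 1/1, Gallo 2/2, Santos 2/2, Leclerc 1/1, Horvat 3/3, Haddad 1/1.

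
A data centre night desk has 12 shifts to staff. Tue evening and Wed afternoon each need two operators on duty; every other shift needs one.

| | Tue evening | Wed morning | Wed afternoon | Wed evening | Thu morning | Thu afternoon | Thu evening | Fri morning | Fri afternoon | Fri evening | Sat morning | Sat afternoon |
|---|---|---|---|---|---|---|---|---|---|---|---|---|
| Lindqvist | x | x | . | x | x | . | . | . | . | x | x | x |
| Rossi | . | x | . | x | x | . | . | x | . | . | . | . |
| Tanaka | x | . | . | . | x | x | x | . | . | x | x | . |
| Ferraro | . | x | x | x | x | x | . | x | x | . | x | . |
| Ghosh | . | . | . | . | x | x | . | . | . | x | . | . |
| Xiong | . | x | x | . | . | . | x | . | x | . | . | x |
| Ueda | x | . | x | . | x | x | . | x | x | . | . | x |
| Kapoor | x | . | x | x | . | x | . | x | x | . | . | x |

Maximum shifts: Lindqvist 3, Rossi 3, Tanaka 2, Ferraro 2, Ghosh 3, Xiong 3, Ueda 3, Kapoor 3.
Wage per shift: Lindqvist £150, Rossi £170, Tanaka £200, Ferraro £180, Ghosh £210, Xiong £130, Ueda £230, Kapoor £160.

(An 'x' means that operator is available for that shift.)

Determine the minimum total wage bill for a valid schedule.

£2190

Picking the cheapest available operator for each shift independently would cost £2040, but that ignores the shift limits.
An optimal schedule: Tue evening→Lindqvist+Kapoor, Wed morning→Xiong, Wed afternoon→Kapoor+Ferraro, Wed evening→Rossi, Thu morning→Rossi, Thu afternoon→Ferraro, Thu evening→Xiong, Fri morning→Rossi, Fri afternoon→Xiong, Fri evening→Lindqvist, Sat morning→Lindqvist, Sat afternoon→Kapoor.
Total: 150 + 160 + 130 + 160 + 180 + 170 + 170 + 180 + 130 + 170 + 130 + 150 + 150 + 160 = £2190.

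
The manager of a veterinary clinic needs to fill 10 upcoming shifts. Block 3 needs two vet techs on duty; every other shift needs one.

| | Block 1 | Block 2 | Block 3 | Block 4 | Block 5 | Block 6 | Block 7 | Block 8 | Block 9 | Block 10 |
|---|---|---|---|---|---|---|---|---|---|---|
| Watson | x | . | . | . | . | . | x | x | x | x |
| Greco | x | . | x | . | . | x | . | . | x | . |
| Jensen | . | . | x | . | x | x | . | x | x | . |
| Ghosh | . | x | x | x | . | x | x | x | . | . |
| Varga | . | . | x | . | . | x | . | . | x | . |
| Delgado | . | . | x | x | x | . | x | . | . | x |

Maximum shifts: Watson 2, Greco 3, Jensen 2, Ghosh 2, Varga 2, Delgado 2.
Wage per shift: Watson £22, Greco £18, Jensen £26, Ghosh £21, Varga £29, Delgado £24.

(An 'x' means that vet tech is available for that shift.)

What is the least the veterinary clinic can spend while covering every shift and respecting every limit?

Block 2 can only be covered by Ghosh, so that assignment is forced.
Picking the cheapest available vet tech for each shift independently would cost £223, but that ignores the shift limits.
An optimal schedule: Block 1→Greco, Block 2→Ghosh, Block 3→Delgado+Jensen, Block 4→Ghosh, Block 5→Delgado, Block 6→Greco, Block 7→Watson, Block 8→Jensen, Block 9→Greco, Block 10→Watson.
Total: 18 + 21 + 24 + 26 + 21 + 24 + 18 + 22 + 26 + 18 + 22 = £240.

£240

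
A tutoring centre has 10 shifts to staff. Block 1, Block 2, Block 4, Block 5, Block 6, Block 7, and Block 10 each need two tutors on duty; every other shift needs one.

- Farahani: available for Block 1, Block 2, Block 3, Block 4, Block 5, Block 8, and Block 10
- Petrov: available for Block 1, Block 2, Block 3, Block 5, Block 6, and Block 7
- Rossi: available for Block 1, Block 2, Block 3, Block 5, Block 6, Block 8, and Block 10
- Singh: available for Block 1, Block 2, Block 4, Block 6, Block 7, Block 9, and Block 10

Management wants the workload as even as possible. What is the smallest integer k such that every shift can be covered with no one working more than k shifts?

With 4 tutors and 17 worker-slots to fill, someone must work at least ⌈17/4⌉ = 5 shifts, so k ≥ 5.
k = 5 works: Block 1→Petrov+Rossi, Block 2→Petrov+Rossi, Block 3→Farahani, Block 4→Farahani+Singh, Block 5→Farahani+Petrov, Block 6→Petrov+Rossi, Block 7→Petrov+Singh, Block 8→Farahani, Block 9→Singh, Block 10→Farahani+Rossi.
Loads: Farahani 5, Petrov 5, Rossi 4, Singh 3 — all ≤ 5.

5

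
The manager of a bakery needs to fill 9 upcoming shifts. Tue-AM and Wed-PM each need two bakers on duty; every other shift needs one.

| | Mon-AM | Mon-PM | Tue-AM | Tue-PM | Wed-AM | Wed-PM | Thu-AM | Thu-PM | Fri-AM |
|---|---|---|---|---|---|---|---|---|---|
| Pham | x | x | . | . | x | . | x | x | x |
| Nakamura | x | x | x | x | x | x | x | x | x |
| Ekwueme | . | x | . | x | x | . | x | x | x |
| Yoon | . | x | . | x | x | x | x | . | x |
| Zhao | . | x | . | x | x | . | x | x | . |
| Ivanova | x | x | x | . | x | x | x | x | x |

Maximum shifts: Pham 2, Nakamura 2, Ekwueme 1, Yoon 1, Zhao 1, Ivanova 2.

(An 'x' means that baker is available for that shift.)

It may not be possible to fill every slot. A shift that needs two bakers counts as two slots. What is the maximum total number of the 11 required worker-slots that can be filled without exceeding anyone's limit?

Total capacity across all bakers is 2+2+1+1+1+2 = 9, and 11 slots are needed, so at most 9 can be filled.
An assignment achieving 9: Mon-AM→Pham, Mon-PM→Zhao, Tue-AM→Nakamura+Ivanova, Tue-PM→Ekwueme, Wed-PM→Nakamura+Yoon, Thu-PM→Pham, Fri-AM→Ivanova.
Loads: Pham 2/2, Nakamura 2/2, Ekwueme 1/1, Yoon 1/1, Zhao 1/1, Ivanova 2/2.

9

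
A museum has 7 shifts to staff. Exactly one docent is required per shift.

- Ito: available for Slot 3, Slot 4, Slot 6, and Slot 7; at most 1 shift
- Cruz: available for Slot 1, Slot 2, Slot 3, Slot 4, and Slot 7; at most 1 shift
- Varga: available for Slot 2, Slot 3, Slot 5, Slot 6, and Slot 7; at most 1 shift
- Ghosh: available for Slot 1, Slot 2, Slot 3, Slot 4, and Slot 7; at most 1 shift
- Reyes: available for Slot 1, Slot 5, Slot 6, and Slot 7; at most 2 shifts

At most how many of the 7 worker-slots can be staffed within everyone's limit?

Total capacity across all docents is 1+1+1+1+2 = 6, and 7 slots are needed, so at most 6 can be filled.
An assignment achieving 6: Slot 1→Cruz, Slot 2→Ghosh, Slot 4→Ito, Slot 5→Varga, Slot 6→Reyes, Slot 7→Reyes.
Loads: Ito 1/1, Cruz 1/1, Varga 1/1, Ghosh 1/1, Reyes 2/2.

6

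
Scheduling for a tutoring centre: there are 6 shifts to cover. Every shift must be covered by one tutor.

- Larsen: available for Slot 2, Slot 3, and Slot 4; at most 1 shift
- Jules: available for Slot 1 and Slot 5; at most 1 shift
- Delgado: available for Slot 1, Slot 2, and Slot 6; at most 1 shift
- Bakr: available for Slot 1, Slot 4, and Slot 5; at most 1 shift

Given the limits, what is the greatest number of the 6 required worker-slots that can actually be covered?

4

Total capacity across all tutors is 1+1+1+1 = 4, and 6 slots are needed, so at most 4 can be filled.
An assignment achieving 4: Slot 3→Larsen, Slot 4→Bakr, Slot 5→Jules, Slot 6→Delgado.
Loads: Larsen 1/1, Jules 1/1, Delgado 1/1, Bakr 1/1.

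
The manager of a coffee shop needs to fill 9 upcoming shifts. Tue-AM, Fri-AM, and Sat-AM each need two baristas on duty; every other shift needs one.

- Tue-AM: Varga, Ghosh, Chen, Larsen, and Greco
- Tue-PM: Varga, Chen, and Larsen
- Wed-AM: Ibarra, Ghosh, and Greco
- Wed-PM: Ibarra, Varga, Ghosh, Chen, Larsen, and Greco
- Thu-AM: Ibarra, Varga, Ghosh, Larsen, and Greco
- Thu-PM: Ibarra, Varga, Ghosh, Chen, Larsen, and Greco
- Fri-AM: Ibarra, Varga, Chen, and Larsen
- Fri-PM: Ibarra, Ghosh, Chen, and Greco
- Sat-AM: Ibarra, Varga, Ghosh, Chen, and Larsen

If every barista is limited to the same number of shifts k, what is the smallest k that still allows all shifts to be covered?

2

With 6 baristas and 12 worker-slots to fill, someone must work at least ⌈12/6⌉ = 2 shifts, so k ≥ 2.
k = 2 works: Tue-AM→Ghosh+Greco, Tue-PM→Varga, Wed-AM→Ibarra, Wed-PM→Ghosh, Thu-AM→Varga, Thu-PM→Greco, Fri-AM→Chen+Larsen, Fri-PM→Ibarra, Sat-AM→Chen+Larsen.
Loads: Ibarra 2, Varga 2, Ghosh 2, Chen 2, Larsen 2, Greco 2 — all ≤ 2.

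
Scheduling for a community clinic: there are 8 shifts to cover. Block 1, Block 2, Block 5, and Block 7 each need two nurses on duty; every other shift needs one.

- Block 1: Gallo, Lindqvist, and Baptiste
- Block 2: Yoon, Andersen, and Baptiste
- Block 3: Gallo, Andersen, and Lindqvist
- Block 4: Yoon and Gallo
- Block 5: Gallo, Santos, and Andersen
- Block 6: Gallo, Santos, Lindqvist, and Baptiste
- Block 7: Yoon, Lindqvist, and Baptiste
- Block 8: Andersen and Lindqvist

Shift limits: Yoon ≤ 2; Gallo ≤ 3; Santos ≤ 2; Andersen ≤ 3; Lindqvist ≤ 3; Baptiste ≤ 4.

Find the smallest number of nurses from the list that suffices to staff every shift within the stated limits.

12 slots to fill and no one can take more than 4, so at least ⌈12/4⌉ = 3 nurses are needed.
Any 3 nurses together have capacity at most 4+3+3 = 10 < 12 slots, so 3 can never suffice.
Yoon, Gallo, Andersen, and Baptiste alone can cover everything: Block 1→Gallo+Baptiste, Block 2→Andersen+Baptiste, Block 3→Gallo, Block 4→Yoon, Block 5→Gallo+Andersen, Block 6→Baptiste, Block 7→Yoon+Baptiste, Block 8→Andersen.

4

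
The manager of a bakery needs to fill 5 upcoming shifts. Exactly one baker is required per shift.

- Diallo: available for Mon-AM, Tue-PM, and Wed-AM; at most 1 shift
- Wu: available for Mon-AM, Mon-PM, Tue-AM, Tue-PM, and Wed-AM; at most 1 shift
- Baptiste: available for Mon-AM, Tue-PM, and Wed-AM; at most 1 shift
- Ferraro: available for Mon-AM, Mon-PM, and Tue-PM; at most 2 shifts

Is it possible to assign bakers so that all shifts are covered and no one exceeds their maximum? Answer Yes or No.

Yes

Tue-AM can only be covered by Wu, so that assignment is forced.
One valid schedule: Mon-AM→Baptiste, Mon-PM→Ferraro, Tue-AM→Wu, Tue-PM→Ferraro, Wed-AM→Diallo.
Loads: Diallo 1/1, Wu 1/1, Baptiste 1/1, Ferraro 2/2 — all within limits.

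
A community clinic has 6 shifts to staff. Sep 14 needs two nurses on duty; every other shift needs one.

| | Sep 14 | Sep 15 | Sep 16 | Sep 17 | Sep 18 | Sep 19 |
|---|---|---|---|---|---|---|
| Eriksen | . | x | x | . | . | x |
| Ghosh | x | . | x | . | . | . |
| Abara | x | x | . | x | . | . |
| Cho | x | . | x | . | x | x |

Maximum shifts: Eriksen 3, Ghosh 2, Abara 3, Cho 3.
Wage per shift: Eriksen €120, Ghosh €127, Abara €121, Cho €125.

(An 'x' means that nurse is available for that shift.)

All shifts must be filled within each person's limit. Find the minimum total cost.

Sep 17 can only be covered by Abara, so that assignment is forced.
Sep 18 can only be covered by Cho, so that assignment is forced.
Picking the cheapest available nurse for each shift independently would cost €852, and that bound is achievable.
An optimal schedule: Sep 14→Abara+Cho, Sep 15→Eriksen, Sep 16→Eriksen, Sep 17→Abara, Sep 18→Cho, Sep 19→Eriksen.
Total: 121 + 125 + 120 + 120 + 121 + 125 + 120 = €852.

€852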